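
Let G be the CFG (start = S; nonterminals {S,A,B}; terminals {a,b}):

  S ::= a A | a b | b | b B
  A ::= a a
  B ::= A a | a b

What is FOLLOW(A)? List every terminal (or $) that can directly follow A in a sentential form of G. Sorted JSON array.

FIRST sets, iterate to fixpoint:
iter 1:
  A via A→a a: +{a}
  B via B→A a: +{a}
  S via S→a A: +{a}
  S via S→b: +{b}
  FIRST(S)={a,b}  FIRST(A)={a}  FIRST(B)={a}
iter 2: (stable)
  FIRST(S)={a,b}  FIRST(A)={a}  FIRST(B)={a}

Compute FOLLOW by fixpoint:
initialize: $ ∈ FOLLOW(S)
[1]
  B→A a: FOLLOW(A) ⊇ FIRST(a) = {a}; new: +{a}
  S→a A: FOLLOW(A) ⊇ FOLLOW(S) ⊇ {$}; new: +{$}
  S→b B: FOLLOW(B) ⊇ FOLLOW(S) ⊇ {$}; new: +{$}
  FOLLOW(S)={$}  FOLLOW(A)={$,a}  FOLLOW(B)={$}
[2] (stable)
  FOLLOW(S)={$}  FOLLOW(A)={$,a}  FOLLOW(B)={$}

FOLLOW(A) = ["$", "a"]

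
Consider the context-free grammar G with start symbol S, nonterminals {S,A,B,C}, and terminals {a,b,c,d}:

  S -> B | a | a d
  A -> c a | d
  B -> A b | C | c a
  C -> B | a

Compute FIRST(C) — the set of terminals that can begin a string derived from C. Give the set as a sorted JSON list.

Compute FIRST by fixpoint:
[1]
  A via A→c a: +{c}
  A via A→d: +{d}
  B via B→A b: +{c,d}
  C via C→B: +{c,d}
  C via C→a: +{a}
  S via S→B: +{c,d}
  S via S→a: +{a}
  S: {a,c,d}  A: {c,d}  B: {c,d}  C: {a,c,d}
[2]
  B via B→C: +{a}
  S: {a,c,d}  A: {c,d}  B: {a,c,d}  C: {a,c,d}
[3] (no change)
  S: {a,c,d}  A: {c,d}  B: {a,c,d}  C: {a,c,d}

FIRST(C) = ["a", "c", "d"]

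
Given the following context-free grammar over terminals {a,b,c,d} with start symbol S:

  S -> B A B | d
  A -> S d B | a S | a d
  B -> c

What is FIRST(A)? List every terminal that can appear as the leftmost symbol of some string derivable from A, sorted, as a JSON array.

FIRST iteration:
pass 1:
  A via A→a S: +{a}
  B via B→c: +{c}
  S via S→B A B: +{c}
  S via S→d: +{d}
  FIRST[S]={c,d}  FIRST[A]={a}  FIRST[B]={c}
pass 2:
  A via A→S d B: +{c,d}
  FIRST[S]={c,d}  FIRST[A]={a,c,d}  FIRST[B]={c}
pass 3: (stable)
  FIRST[S]={c,d}  FIRST[A]={a,c,d}  FIRST[B]={c}

FIRST(A) = ["a", "c", "d"]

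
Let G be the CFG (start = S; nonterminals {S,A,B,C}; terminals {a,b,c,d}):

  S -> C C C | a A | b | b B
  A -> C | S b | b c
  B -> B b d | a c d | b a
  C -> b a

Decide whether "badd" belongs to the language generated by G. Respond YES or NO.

Convert to CNF:
  S -> C X6 | T0 B | T1 A | b
  A -> S T0 | T0 T1 | T0 T2
  B -> B X4 | T0 T1 | T1 X5
  C -> T0 T1
  T0 -> b
  T1 -> a
  T2 -> c
  T3 -> d
  X4 -> T0 T3
  X5 -> T2 T3
  X6 -> C C

CYK fill:
  T[0,0] 'b' = {S,T0}  orig:{S}
  T[1,1] 'a' = {T1}  orig:{}
  T[2,2] 'd' = {T3}  orig:{}
  T[3,3] 'd' = {T3}  orig:{}
  T[0,1] 'ba' = {A,B,C}
  T[1,2] 'ad' = ∅
  T[2,3] 'dd' = ∅
  T[0,2] 'bad' = ∅
  T[1,3] 'add' = ∅
  T[0,3] 'badd' = ∅

S ∉ T[0,3] ⇒ NO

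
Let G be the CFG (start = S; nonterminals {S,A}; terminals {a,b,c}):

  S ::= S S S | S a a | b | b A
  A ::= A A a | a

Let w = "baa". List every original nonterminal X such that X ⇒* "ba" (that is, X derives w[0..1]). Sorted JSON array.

Convert to CNF:
  S -> S X3 | S X4 | T1 A | b
  A -> A X2 | a
  T0 -> a
  T1 -> b
  X2 -> A T0
  X3 -> S S
  X4 -> T0 T0

CYK table (by increasing span) (cells [i..j] with 0 ≤ i ≤ j ≤ 1 only):
  cell(0,0) b: {S,T1}  orig:{S}
  cell(1,1) a: {A,T0}  orig:{A}
  cell(0,1) ba: {S}

Original NTs in T[0,1] deriving "ba": ["S"]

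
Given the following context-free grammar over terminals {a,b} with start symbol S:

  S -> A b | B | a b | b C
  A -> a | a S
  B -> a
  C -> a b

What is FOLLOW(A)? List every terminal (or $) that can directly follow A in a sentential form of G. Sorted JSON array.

FIRST sets, iterate to fixpoint:
iter 1:
  A via A→a: +{a}
  B via B→a: +{a}
  C via C→a b: +{a}
  S via S→A b: +{a}
  S via S→b C: +{b}
  FIRST[S]={a,b}  FIRST[A]={a}  FIRST[B]={a}  FIRST[C]={a}
iter 2: (stable)
  FIRST[S]={a,b}  FIRST[A]={a}  FIRST[B]={a}  FIRST[C]={a}

FOLLOW sets:
seed FOLLOW(S) with $
pass 1:
  S→A b: FOLLOW(A) ⊇ FIRST(b) = {b}; new: +{b}
  S→B: FOLLOW(B) ⊇ FOLLOW(S) ⊇ {$}; new: +{$}
  S→b C: FOLLOW(C) ⊇ FOLLOW(S) ⊇ {$}; new: +{$}
  S: {$}  A: {b}  B: {$}  C: {$}
pass 2:
  A→a S: FOLLOW(S) ⊇ FOLLOW(A) ⊇ {b}; new: +{b}
  S→B: FOLLOW(B) ⊇ FOLLOW(S) ⊇ {$,b}; new: +{b}
  S→b C: FOLLOW(C) ⊇ FOLLOW(S) ⊇ {$,b}; new: +{b}
  S: {$,b}  A: {b}  B: {$,b}  C: {$,b}
pass 3: — fixpoint
  S: {$,b}  A: {b}  B: {$,b}  C: {$,b}

FOLLOW(A) = ["b"]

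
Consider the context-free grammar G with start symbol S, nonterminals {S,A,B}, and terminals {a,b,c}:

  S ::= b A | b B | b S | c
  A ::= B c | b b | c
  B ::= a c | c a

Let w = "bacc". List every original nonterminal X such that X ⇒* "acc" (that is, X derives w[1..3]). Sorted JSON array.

Convert to CNF:
  S -> T1 A | T1 B | T1 S | c
  A -> B T0 | T1 T1 | c
  B -> T0 T2 | T2 T0
  T0 -> c
  T1 -> b
  T2 -> a

Fill CYK table bottom-up, restricted to cells inside w[1..3]:
  cell(1,1) a: {T2}  orig:{}
  cell(2,2) c: {A,S,T0}  orig:{A,S}
  cell(3,3) c: {A,S,T0}  orig:{A,S}
  cell(1,2) ac: {B}
  cell(2,3) cc: ∅
  cell(1,3) acc: {A}

Original NTs in T[1,3] deriving "acc": ["A"]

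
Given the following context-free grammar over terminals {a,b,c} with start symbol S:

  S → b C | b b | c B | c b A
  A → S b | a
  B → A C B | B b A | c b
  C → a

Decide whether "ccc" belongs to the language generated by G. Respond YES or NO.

Convert to CNF:
  S -> T0 C | T0 T0 | T1 B | T1 X4
  A -> S T0 | a
  B -> A X2 | B X3 | T1 T0
  C -> a
  T0 -> b
  T1 -> c
  X2 -> C B
  X3 -> T0 A
  X4 -> T0 A

CYK table (by increasing span):
  cell(0,0) c: {T1}  orig:{}
  cell(1,1) c: {T1}  orig:{}
  cell(2,2) c: {T1}  orig:{}
  cell(0,1) cc: ∅
  cell(1,2) cc: ∅
  cell(0,2) ccc: ∅

S ∉ T[0,2] ⇒ NO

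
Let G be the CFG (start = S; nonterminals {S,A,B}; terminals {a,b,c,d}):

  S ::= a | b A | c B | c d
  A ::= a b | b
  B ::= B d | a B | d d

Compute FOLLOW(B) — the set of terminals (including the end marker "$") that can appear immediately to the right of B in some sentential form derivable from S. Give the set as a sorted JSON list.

FIRST sets, iterate to fixpoint:
[1]
  A via A→a b: +{a}
  A via A→b: +{b}
  B via B→a B: +{a}
  B via B→d d: +{d}
  S via S→a: +{a}
  S via S→b A: +{b}
  S via S→c B: +{c}
  FIRST(S)={a,b,c}  FIRST(A)={a,b}  FIRST(B)={a,d}
[2] done
  FIRST(S)={a,b,c}  FIRST(A)={a,b}  FIRST(B)={a,d}

Compute FOLLOW by fixpoint:
seed FOLLOW(S) with $
[1]
  B→B d: FOLLOW(B) ⊇ FIRST(d) = {d}; new: +{d}
  S→b A: FOLLOW(A) ⊇ FOLLOW(S) ⊇ {$}; new: +{$}
  S→c B: FOLLOW(B) ⊇ FOLLOW(S) ⊇ {$}; new: +{$}
  S: {$}  A: {$}  B: {$,d}
[2] done
  S: {$}  A: {$}  B: {$,d}

FOLLOW(B) = ["$", "d"]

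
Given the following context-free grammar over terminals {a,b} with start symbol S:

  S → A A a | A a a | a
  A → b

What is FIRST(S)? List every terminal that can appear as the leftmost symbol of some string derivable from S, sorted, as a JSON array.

FIRST iteration:
pass 1:
  A via A→b: +{b}
  S via S→A A a: +{b}
  S via S→a: +{a}
  S: {a,b}  A: {b}
pass 2: done
  S: {a,b}  A: {b}

FIRST(S) = ["a", "b"]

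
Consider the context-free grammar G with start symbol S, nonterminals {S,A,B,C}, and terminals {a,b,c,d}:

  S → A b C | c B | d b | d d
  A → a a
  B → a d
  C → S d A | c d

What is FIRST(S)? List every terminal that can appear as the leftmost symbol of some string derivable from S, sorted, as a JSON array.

Compute FIRST by fixpoint:
round 1:
  A via A→a a: +{a}
  B via B→a d: +{a}
  C via C→c d: +{c}
  S via S→A b C: +{a}
  S via S→c B: +{c}
  S via S→d b: +{d}
  FIRST[S]={a,c,d}  FIRST[A]={a}  FIRST[B]={a}  FIRST[C]={c}
round 2:
  C via C→S d A: +{a,d}
  FIRST[S]={a,c,d}  FIRST[A]={a}  FIRST[B]={a}  FIRST[C]={a,c,d}
round 3: (stable)
  FIRST[S]={a,c,d}  FIRST[A]={a}  FIRST[B]={a}  FIRST[C]={a,c,d}

FIRST(S) = ["a", "c", "d"]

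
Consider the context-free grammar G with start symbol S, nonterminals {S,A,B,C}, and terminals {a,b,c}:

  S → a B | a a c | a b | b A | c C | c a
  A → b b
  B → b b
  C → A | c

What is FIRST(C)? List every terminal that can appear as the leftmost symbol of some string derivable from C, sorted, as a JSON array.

Compute FIRST by fixpoint:
iter 1:
  A via A→b b: +{b}
  B via B→b b: +{b}
  C via C→A: +{b}
  C via C→c: +{c}
  S via S→a B: +{a}
  S via S→b A: +{b}
  S via S→c C: +{c}
  S: {a,b,c}  A: {b}  B: {b}  C: {b,c}
iter 2: (stable)
  S: {a,b,c}  A: {b}  B: {b}  C: {b,c}

FIRST(C) = ["b", "c"]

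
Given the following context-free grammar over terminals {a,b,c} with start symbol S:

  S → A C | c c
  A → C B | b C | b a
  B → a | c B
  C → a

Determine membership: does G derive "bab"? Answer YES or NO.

Convert to CNF:
  S -> A C | T2 T2
  A -> C B | T0 C | T0 T1
  B -> T2 B | a
  C -> a
  T0 -> b
  T1 -> a
  T2 -> c

CYK fill:
  [0..0]={T0}  "b"  orig:{}
  [1..1]={B,C,T1}  "a"  orig:{B,C}
  [2..2]={T0}  "b"  orig:{}
  [0..1]={A}  "ba"
  [1..2]=∅  "ab"
  [0..2]=∅  "bab"

S ∉ T[0,2] ⇒ NO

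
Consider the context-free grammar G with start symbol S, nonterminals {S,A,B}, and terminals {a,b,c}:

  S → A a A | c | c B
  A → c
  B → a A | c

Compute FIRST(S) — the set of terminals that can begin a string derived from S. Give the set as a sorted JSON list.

FIRST iteration:
round 1:
  A via A→c: +{c}
  B via B→a A: +{a}
  B via B→c: +{c}
  S via S→A a A: +{c}
  FIRST[S]={c}  FIRST[A]={c}  FIRST[B]={a,c}
round 2: (stable)
  FIRST[S]={c}  FIRST[A]={c}  FIRST[B]={a,c}

FIRST(S) = ["c"]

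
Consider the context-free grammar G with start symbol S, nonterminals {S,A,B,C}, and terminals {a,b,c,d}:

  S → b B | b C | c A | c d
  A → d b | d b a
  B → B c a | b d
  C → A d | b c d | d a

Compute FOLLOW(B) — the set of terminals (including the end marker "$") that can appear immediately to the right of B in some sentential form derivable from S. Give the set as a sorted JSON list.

FIRST sets, iterate to fixpoint:
round 1:
  A via A→d b: +{d}
  B via B→b d: +{b}
  C via C→A d: +{d}
  C via C→b c d: +{b}
  S via S→b B: +{b}
  S via S→c A: +{c}
  FIRST[S]={b,c}  FIRST[A]={d}  FIRST[B]={b}  FIRST[C]={b,d}
round 2: (no change)
  FIRST[S]={b,c}  FIRST[A]={d}  FIRST[B]={b}  FIRST[C]={b,d}

Compute FOLLOW by fixpoint:
FOLLOW(S) := {$}
pass 1:
  B→B c a: FOLLOW(B) ⊇ FIRST(c) = {c}; new: +{c}
  C→A d: FOLLOW(A) ⊇ FIRST(d) = {d}; new: +{d}
  S→b B: FOLLOW(B) ⊇ FOLLOW(S) ⊇ {$}; new: +{$}
  S→b C: FOLLOW(C) ⊇ FOLLOW(S) ⊇ {$}; new: +{$}
  S→c A: FOLLOW(A) ⊇ FOLLOW(S) ⊇ {$}; new: +{$}
  FOLLOW[S]={$}  FOLLOW[A]={$,d}  FOLLOW[B]={$,c}  FOLLOW[C]={$}
pass 2: — fixpoint
  FOLLOW[S]={$}  FOLLOW[A]={$,d}  FOLLOW[B]={$,c}  FOLLOW[C]={$}

FOLLOW(B) = ["$", "c"]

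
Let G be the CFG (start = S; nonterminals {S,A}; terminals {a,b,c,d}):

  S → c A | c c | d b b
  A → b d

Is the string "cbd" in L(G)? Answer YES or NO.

Convert to CNF:
  S -> T1 X3 | T2 A | T2 T2
  A -> T0 T1
  T0 -> b
  T1 -> d
  T2 -> c
  X3 -> T0 T0

CYK table (by increasing span):
  T[0,0] 'c' = {T2}  orig:{}
  T[1,1] 'b' = {T0}  orig:{}
  T[2,2] 'd' = {T1}  orig:{}
  T[0,1] 'cb' = ∅
  T[1,2] 'bd' = {A}
  T[0,2] 'cbd' = {S}

S ∈ T[0,2] ⇒ YES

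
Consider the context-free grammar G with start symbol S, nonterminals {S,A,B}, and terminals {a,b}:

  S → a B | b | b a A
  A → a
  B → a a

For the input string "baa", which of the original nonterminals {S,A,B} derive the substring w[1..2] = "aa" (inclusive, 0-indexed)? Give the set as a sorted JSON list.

CNF form of G:
  S -> T0 B | T1 X2 | b
  A -> a
  B -> T0 T0
  T0 -> a
  T1 -> b
  X2 -> T0 A

CYK fill (cells [i..j] with 1 ≤ i ≤ j ≤ 2 only):
  cell(1,1) a: {A,T0}  orig:{A}
  cell(2,2) a: {A,T0}  orig:{A}
  cell(1,2) aa: {B,X2}  orig:{B}

Original NTs in T[1,2] deriving "aa": ["B"]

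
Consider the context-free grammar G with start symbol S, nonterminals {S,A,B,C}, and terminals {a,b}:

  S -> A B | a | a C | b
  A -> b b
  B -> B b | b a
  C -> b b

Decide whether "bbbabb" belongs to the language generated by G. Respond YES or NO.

CNF form of G:
  S -> A B | T1 C | a | b
  A -> T0 T0
  B -> B T0 | T0 T1
  C -> T0 T0
  T0 -> b
  T1 -> a

CYK table (by increasing span):
  cell(0,0) b: {S,T0}  orig:{S}
  cell(1,1) b: {S,T0}  orig:{S}
  cell(2,2) b: {S,T0}  orig:{S}
  cell(3,3) a: {S,T1}  orig:{S}
  cell(4,4) b: {S,T0}  orig:{S}
  cell(5,5) b: {S,T0}  orig:{S}
  cell(0,1) bb: {A,C}
  cell(1,2) bb: {A,C}
  cell(2,3) ba: {B}
  cell(3,4) ab: ∅
  cell(4,5) bb: {A,C}
  cell(0,2) bbb: ∅
  cell(1,3) bba: ∅
  cell(2,4) bab: {B}
  cell(3,5) abb: {S}
  cell(0,3) bbba: {S}
  cell(1,4) bbab: ∅
  cell(2,5) babb: {B}
  cell(0,4) bbbab: {S}
  cell(1,5) bbabb: ∅
  cell(0,5) bbbabb: {S}

S ∈ T[0,5] ⇒ YES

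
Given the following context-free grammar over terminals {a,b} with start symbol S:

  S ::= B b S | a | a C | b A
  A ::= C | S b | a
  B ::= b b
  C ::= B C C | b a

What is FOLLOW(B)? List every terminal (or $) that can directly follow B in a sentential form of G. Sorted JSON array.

FIRST sets, iterate to fixpoint:
round 1:
  A via A→a: +{a}
  B via B→b b: +{b}
  C via C→B C C: +{b}
  S via S→B b S: +{b}
  S via S→a: +{a}
  FIRST[S]={a,b}  FIRST[A]={a}  FIRST[B]={b}  FIRST[C]={b}
round 2:
  A via A→C: +{b}
  FIRST[S]={a,b}  FIRST[A]={a,b}  FIRST[B]={b}  FIRST[C]={b}
round 3: (stable)
  FIRST[S]={a,b}  FIRST[A]={a,b}  FIRST[B]={b}  FIRST[C]={b}

FOLLOW sets:
FOLLOW(S) := {$}
round 1:
  A→S b: FOLLOW(S) ⊇ FIRST(b) = {b}; new: +{b}
  C→B C C: FOLLOW(B) ⊇ FIRST(C) = {b}; new: +{b}
  C→B C C: FOLLOW(C) ⊇ FIRST(C) = {b}; new: +{b}
  S→a C: FOLLOW(C) ⊇ FOLLOW(S) ⊇ {$,b}; new: +{$}
  S→b A: FOLLOW(A) ⊇ FOLLOW(S) ⊇ {$,b}; new: +{$,b}
  FOLLOW(S)={$,b}  FOLLOW(A)={$,b}  FOLLOW(B)={b}  FOLLOW(C)={$,b}
round 2: (stable)
  FOLLOW(S)={$,b}  FOLLOW(A)={$,b}  FOLLOW(B)={b}  FOLLOW(C)={$,b}

FOLLOW(B) = ["b"]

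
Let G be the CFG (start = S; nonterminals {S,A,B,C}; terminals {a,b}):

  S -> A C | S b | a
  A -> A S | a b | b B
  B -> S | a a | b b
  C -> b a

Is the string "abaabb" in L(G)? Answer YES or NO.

Convert to CNF:
  S -> A C | S T1 | a
  A -> A S | T0 T1 | T1 B
  B -> A C | S T1 | T0 T0 | T1 T1 | a
  C -> T1 T0
  T0 -> a
  T1 -> b

CYK table (by increasing span):
  T[0,0] 'a' = {B,S,T0}  orig:{B,S}
  T[1,1] 'b' = {T1}  orig:{}
  T[2,2] 'a' = {B,S,T0}  orig:{B,S}
  T[3,3] 'a' = {B,S,T0}  orig:{B,S}
  T[4,4] 'b' = {T1}  orig:{}
  T[5,5] 'b' = {T1}  orig:{}
  T[0,1] 'ab' = {A,B,S}
  T[1,2] 'ba' = {A,C}
  T[2,3] 'aa' = {B}
  T[3,4] 'ab' = {A,B,S}
  T[4,5] 'bb' = {B}
  T[0,2] 'aba' = {A}
  T[1,3] 'baa' = {A}
  T[2,4] 'aab' = ∅
  T[3,5] 'abb' = {B,S}
  T[0,3] 'abaa' = {A}
  T[1,4] 'baab' = {A}
  T[2,5] 'aabb' = ∅
  T[0,4] 'abaab' = {A}
  T[1,5] 'baabb' = {A}
  T[0,5] 'abaabb' = {A}

S ∉ T[0,5] ⇒ NO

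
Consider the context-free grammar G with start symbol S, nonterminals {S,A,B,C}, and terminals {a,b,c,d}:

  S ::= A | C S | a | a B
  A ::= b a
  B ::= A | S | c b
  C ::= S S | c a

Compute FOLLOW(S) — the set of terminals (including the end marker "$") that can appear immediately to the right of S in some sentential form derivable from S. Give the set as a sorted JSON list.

FIRST sets, iterate to fixpoint:
round 1:
  A via A→b a: +{b}
  B via B→A: +{b}
  B via B→c b: +{c}
  C via C→c a: +{c}
  S via S→A: +{b}
  S via S→C S: +{c}
  S via S→a: +{a}
  S: {a,b,c}  A: {b}  B: {b,c}  C: {c}
round 2:
  B via B→S: +{a}
  C via C→S S: +{a,b}
  S: {a,b,c}  A: {b}  B: {a,b,c}  C: {a,b,c}
round 3: — fixpoint
  S: {a,b,c}  A: {b}  B: {a,b,c}  C: {a,b,c}

FOLLOW iteration:
FOLLOW(S) := {$}
iter 1:
  C→S S: FOLLOW(S) ⊇ FIRST(S) = {a,b,c}; new: +{a,b,c}
  S→A: FOLLOW(A) ⊇ FOLLOW(S) ⊇ {$,a,b,c}; new: +{$,a,b,c}
  S→C S: FOLLOW(C) ⊇ FIRST(S) = {a,b,c}; new: +{a,b,c}
  S→a B: FOLLOW(B) ⊇ FOLLOW(S) ⊇ {$,a,b,c}; new: +{$,a,b,c}
  S: {$,a,b,c}  A: {$,a,b,c}  B: {$,a,b,c}  C: {a,b,c}
iter 2: (stable)
  S: {$,a,b,c}  A: {$,a,b,c}  B: {$,a,b,c}  C: {a,b,c}

FOLLOW(S) = ["$", "a", "b", "c"]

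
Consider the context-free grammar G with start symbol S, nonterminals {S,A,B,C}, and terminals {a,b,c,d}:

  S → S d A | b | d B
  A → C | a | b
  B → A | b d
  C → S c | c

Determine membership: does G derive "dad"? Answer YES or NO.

CNF form of G:
  S -> S X3 | T2 B | b
  A -> S T0 | a | b | c
  B -> S T0 | T1 T2 | a | b | c
  C -> S T0 | c
  T0 -> c
  T1 -> b
  T2 -> d
  X3 -> T2 A

Fill CYK table bottom-up:
  cell(0,0) d: {T2}  orig:{}
  cell(1,1) a: {A,B}
  cell(2,2) d: {T2}  orig:{}
  cell(0,1) da: {S,X3}  orig:{S}
  cell(1,2) ad: ∅
  cell(0,2) dad: ∅

S ∉ T[0,2] ⇒ NO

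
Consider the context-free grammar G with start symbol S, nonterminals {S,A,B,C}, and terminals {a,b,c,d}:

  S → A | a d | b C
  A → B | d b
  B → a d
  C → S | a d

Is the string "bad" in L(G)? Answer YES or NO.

CNF form of G:
  S -> T0 T1 | T1 T2 | T2 C
  A -> T0 T1 | T1 T2
  B -> T0 T1
  C -> T0 T1 | T1 T2 | T2 C
  T0 -> a
  T1 -> d
  T2 -> b

CYK fill:
  [0..0]={T2}  "b"  orig:{}
  [1..1]={T0}  "a"  orig:{}
  [2..2]={T1}  "d"  orig:{}
  [0..1]=∅  "ba"
  [1..2]={A,B,C,S}  "ad"
  [0..2]={C,S}  "bad"

S ∈ T[0,2] ⇒ YES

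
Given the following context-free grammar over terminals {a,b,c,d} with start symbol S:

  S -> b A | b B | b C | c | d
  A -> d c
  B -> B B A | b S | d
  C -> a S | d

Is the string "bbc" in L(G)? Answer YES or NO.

CNF form of G:
  S -> T2 A | T2 B | T2 C | c | d
  A -> T0 T1
  B -> B X4 | T2 S | d
  C -> T3 S | d
  T0 -> d
  T1 -> c
  T2 -> b
  T3 -> a
  X4 -> B A

Fill CYK table bottom-up:
  [0..0]={T2}  "b"  orig:{}
  [1..1]={T2}  "b"  orig:{}
  [2..2]={S,T1}  "c"  orig:{S}
  [0..1]=∅  "bb"
  [1..2]={B}  "bc"
  [0..2]={S}  "bbc"

S ∈ T[0,2] ⇒ YES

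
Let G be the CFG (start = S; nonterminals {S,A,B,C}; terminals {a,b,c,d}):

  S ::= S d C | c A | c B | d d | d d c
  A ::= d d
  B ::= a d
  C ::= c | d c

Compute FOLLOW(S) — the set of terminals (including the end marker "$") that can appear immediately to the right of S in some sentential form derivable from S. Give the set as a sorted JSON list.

FIRST sets, iterate to fixpoint:
round 1:
  A via A→d d: +{d}
  B via B→a d: +{a}
  C via C→c: +{c}
  C via C→d c: +{d}
  S via S→c A: +{c}
  S via S→d d: +{d}
  FIRST[S]={c,d}  FIRST[A]={d}  FIRST[B]={a}  FIRST[C]={c,d}
round 2: — fixpoint
  FIRST[S]={c,d}  FIRST[A]={d}  FIRST[B]={a}  FIRST[C]={c,d}

FOLLOW iteration:
seed FOLLOW(S) with $
pass 1:
  S→S d C: FOLLOW(S) ⊇ FIRST(d) = {d}; new: +{d}
  S→S d C: FOLLOW(C) ⊇ FOLLOW(S) ⊇ {$,d}; new: +{$,d}
  S→c A: FOLLOW(A) ⊇ FOLLOW(S) ⊇ {$,d}; new: +{$,d}
  S→c B: FOLLOW(B) ⊇ FOLLOW(S) ⊇ {$,d}; new: +{$,d}
  FOLLOW(S)={$,d}  FOLLOW(A)={$,d}  FOLLOW(B)={$,d}  FOLLOW(C)={$,d}
pass 2: (stable)
  FOLLOW(S)={$,d}  FOLLOW(A)={$,d}  FOLLOW(B)={$,d}  FOLLOW(C)={$,d}

FOLLOW(S) = ["$", "d"]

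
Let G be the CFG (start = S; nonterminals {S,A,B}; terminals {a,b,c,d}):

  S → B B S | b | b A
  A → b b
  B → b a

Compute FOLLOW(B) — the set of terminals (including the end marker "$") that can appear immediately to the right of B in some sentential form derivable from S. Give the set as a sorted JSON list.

Compute FIRST by fixpoint:
iter 1:
  A via A→b b: +{b}
  B via B→b a: +{b}
  S via S→B B S: +{b}
  S: {b}  A: {b}  B: {b}
iter 2: (stable)
  S: {b}  A: {b}  B: {b}

Compute FOLLOW by fixpoint:
FOLLOW(S) := {$}
iter 1:
  S→B B S: FOLLOW(B) ⊇ FIRST(B) = {b}; new: +{b}
  S→b A: FOLLOW(A) ⊇ FOLLOW(S) ⊇ {$}; new: +{$}
  FOLLOW(S)={$}  FOLLOW(A)={$}  FOLLOW(B)={b}
iter 2: (no change)
  FOLLOW(S)={$}  FOLLOW(A)={$}  FOLLOW(B)={b}

FOLLOW(B) = ["b"]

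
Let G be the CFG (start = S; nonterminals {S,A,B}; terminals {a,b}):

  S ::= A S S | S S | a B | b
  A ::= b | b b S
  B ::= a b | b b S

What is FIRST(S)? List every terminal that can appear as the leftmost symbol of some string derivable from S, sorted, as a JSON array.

Compute FIRST by fixpoint:
round 1:
  A via A→b: +{b}
  B via B→a b: +{a}
  B via B→b b S: +{b}
  S via S→A S S: +{b}
  S via S→a B: +{a}
  S: {a,b}  A: {b}  B: {a,b}
round 2: done
  S: {a,b}  A: {b}  B: {a,b}

FIRST(S) = ["a", "b"]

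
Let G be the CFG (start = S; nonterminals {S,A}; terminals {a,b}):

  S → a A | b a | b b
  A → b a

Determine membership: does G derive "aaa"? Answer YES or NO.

CNF form of G:
  S -> T0 T0 | T0 T1 | T1 A
  A -> T0 T1
  T0 -> b
  T1 -> a

CYK fill:
  [0..0]={T1}  "a"  orig:{}
  [1..1]={T1}  "a"  orig:{}
  [2..2]={T1}  "a"  orig:{}
  [0..1]=∅  "aa"
  [1..2]=∅  "aa"
  [0..2]=∅  "aaa"

S ∉ T[0,2] ⇒ NO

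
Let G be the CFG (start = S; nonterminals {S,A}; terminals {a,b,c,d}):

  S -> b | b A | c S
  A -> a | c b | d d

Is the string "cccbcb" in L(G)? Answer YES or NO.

Convert to CNF:
  S -> T0 S | T1 A | b
  A -> T0 T1 | T2 T2 | a
  T0 -> c
  T1 -> b
  T2 -> d

Fill CYK table bottom-up:
  [0..0]={T0}  "c"  orig:{}
  [1..1]={T0}  "c"  orig:{}
  [2..2]={T0}  "c"  orig:{}
  [3..3]={S,T1}  "b"  orig:{S}
  [4..4]={T0}  "c"  orig:{}
  [5..5]={S,T1}  "b"  orig:{S}
  [0..1]=∅  "cc"
  [1..2]=∅  "cc"
  [2..3]={A,S}  "cb"
  [3..4]=∅  "bc"
  [4..5]={A,S}  "cb"
  [0..2]=∅  "ccc"
  [1..3]={S}  "ccb"
  [2..4]=∅  "cbc"
  [3..5]={S}  "bcb"
  [0..3]={S}  "cccb"
  [1..4]=∅  "ccbc"
  [2..5]={S}  "cbcb"
  [0..4]=∅  "cccbc"
  [1..5]={S}  "ccbcb"
  [0..5]={S}  "cccbcb"

S ∈ T[0,5] ⇒ YES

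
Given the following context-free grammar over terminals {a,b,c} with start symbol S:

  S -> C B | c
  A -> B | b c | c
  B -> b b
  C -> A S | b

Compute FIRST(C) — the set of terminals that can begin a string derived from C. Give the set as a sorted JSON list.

Compute FIRST by fixpoint:
round 1:
  A via A→b c: +{b}
  A via A→c: +{c}
  B via B→b b: +{b}
  C via C→A S: +{b,c}
  S via S→C B: +{b,c}
  S: {b,c}  A: {b,c}  B: {b}  C: {b,c}
round 2: done
  S: {b,c}  A: {b,c}  B: {b}  C: {b,c}

FIRST(C) = ["b", "c"]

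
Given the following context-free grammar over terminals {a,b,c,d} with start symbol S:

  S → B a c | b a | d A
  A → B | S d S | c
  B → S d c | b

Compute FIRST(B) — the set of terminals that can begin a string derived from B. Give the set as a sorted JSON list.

FIRST sets, iterate to fixpoint:
pass 1:
  A via A→c: +{c}
  B via B→b: +{b}
  S via S→B a c: +{b}
  S via S→d A: +{d}
  S: {b,d}  A: {c}  B: {b}
pass 2:
  A via A→B: +{b}
  A via A→S d S: +{d}
  B via B→S d c: +{d}
  S: {b,d}  A: {b,c,d}  B: {b,d}
pass 3: (no change)
  S: {b,d}  A: {b,c,d}  B: {b,d}

FIRST(B) = ["b", "d"]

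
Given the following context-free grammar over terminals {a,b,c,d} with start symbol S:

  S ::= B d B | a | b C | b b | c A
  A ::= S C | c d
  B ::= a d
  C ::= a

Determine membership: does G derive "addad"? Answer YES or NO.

Convert to CNF:
  S -> B X4 | T0 A | T3 C | T3 T3 | a
  A -> S C | T0 T1
  B -> T2 T1
  C -> a
  T0 -> c
  T1 -> d
  T2 -> a
  T3 -> b
  X4 -> T1 B

CYK fill:
  T[0,0] 'a' = {C,S,T2}  orig:{C,S}
  T[1,1] 'd' = {T1}  orig:{}
  T[2,2] 'd' = {T1}  orig:{}
  T[3,3] 'a' = {C,S,T2}  orig:{C,S}
  T[4,4] 'd' = {T1}  orig:{}
  T[0,1] 'ad' = {B}
  T[1,2] 'dd' = ∅
  T[2,3] 'da' = ∅
  T[3,4] 'ad' = {B}
  T[0,2] 'add' = ∅
  T[1,3] 'dda' = ∅
  T[2,4] 'dad' = {X4}  orig:{}
  T[0,3] 'adda' = ∅
  T[1,4] 'ddad' = ∅
  T[0,4] 'addad' = {S}

S ∈ T[0,4] ⇒ YES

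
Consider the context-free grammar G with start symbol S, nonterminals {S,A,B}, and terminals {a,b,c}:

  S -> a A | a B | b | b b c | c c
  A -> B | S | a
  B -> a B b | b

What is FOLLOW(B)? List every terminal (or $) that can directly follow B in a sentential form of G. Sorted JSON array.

FIRST sets, iterate to fixpoint:
round 1:
  A via A→a: +{a}
  B via B→a B b: +{a}
  B via B→b: +{b}
  S via S→a A: +{a}
  S via S→b: +{b}
  S via S→c c: +{c}
  FIRST(S)={a,b,c}  FIRST(A)={a}  FIRST(B)={a,b}
round 2:
  A via A→B: +{b}
  A via A→S: +{c}
  FIRST(S)={a,b,c}  FIRST(A)={a,b,c}  FIRST(B)={a,b}
round 3: (no change)
  FIRST(S)={a,b,c}  FIRST(A)={a,b,c}  FIRST(B)={a,b}

FOLLOW iteration:
seed FOLLOW(S) with $
iter 1:
  B→a B b: FOLLOW(B) ⊇ FIRST(b) = {b}; new: +{b}
  S→a A: FOLLOW(A) ⊇ FOLLOW(S) ⊇ {$}; new: +{$}
  S→a B: FOLLOW(B) ⊇ FOLLOW(S) ⊇ {$}; new: +{$}
  FOLLOW[S]={$}  FOLLOW[A]={$}  FOLLOW[B]={$,b}
iter 2: (stable)
  FOLLOW[S]={$}  FOLLOW[A]={$}  FOLLOW[B]={$,b}

FOLLOW(B) = ["$", "b"]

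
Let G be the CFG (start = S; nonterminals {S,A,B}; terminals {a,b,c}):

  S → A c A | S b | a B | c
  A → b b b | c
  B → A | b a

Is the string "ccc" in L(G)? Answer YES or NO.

CNF form of G:
  S -> A X5 | S T0 | T1 B | c
  A -> T0 X3 | c
  B -> T0 T1 | T0 X4 | c
  T0 -> b
  T1 -> a
  T2 -> c
  X3 -> T0 T0
  X4 -> T0 T0
  X5 -> T2 A

Fill CYK table bottom-up:
  [0..0]={A,B,S,T2}  "c"  orig:{A,B,S}
  [1..1]={A,B,S,T2}  "c"  orig:{A,B,S}
  [2..2]={A,B,S,T2}  "c"  orig:{A,B,S}
  [0..1]={X5}  "cc"  orig:{}
  [1..2]={X5}  "cc"  orig:{}
  [0..2]={S}  "ccc"

S ∈ T[0,2] ⇒ YES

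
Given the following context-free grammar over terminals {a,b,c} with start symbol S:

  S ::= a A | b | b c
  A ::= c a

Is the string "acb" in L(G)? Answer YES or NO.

CNF form of G:
  S -> T1 A | T2 T0 | b
  A -> T0 T1
  T0 -> c
  T1 -> a
  T2 -> b

CYK fill:
  [0..0]={T1}  "a"  orig:{}
  [1..1]={T0}  "c"  orig:{}
  [2..2]={S,T2}  "b"  orig:{S}
  [0..1]=∅  "ac"
  [1..2]=∅  "cb"
  [0..2]=∅  "acb"

S ∉ T[0,2] ⇒ NO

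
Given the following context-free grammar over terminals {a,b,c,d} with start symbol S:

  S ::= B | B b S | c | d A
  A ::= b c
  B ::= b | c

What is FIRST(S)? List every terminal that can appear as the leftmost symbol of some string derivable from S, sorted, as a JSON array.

Compute FIRST by fixpoint:
iter 1:
  A via A→b c: +{b}
  B via B→b: +{b}
  B via B→c: +{c}
  S via S→B: +{b,c}
  S via S→d A: +{d}
  FIRST[S]={b,c,d}  FIRST[A]={b}  FIRST[B]={b,c}
iter 2: done
  FIRST[S]={b,c,d}  FIRST[A]={b}  FIRST[B]={b,c}

FIRST(S) = ["b", "c", "d"]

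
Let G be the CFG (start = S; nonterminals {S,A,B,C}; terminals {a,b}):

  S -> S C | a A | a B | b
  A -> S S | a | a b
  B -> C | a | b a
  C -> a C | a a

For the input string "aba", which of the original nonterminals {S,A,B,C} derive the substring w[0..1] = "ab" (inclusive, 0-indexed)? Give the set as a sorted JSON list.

CNF form of G:
  S -> S C | T0 A | T0 B | b
  A -> S S | T0 T1 | a
  B -> T0 C | T0 T0 | T1 T0 | a
  C -> T0 C | T0 T0
  T0 -> a
  T1 -> b

CYK table (by increasing span) — only the sub-triangle for w[0..1]:
  cell(0,0) a: {A,B,T0}  orig:{A,B}
  cell(1,1) b: {S,T1}  orig:{S}
  cell(0,1) ab: {A}

Original NTs in T[0,1] deriving "ab": ["A"]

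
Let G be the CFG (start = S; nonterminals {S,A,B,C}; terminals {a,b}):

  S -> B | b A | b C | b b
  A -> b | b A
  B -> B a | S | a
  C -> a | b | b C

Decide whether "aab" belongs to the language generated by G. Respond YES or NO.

CNF form of G:
  S -> B T1 | T0 A | T0 C | T0 T0 | a
  A -> T0 A | b
  B -> B T1 | T0 A | T0 C | T0 T0 | a
  C -> T0 C | a | b
  T0 -> b
  T1 -> a

CYK table (by increasing span):
  cell(0,0) a: {B,C,S,T1}  orig:{B,C,S}
  cell(1,1) a: {B,C,S,T1}  orig:{B,C,S}
  cell(2,2) b: {A,C,T0}  orig:{A,C}
  cell(0,1) aa: {B,S}
  cell(1,2) ab: ∅
  cell(0,2) aab: ∅

S ∉ T[0,2] ⇒ NO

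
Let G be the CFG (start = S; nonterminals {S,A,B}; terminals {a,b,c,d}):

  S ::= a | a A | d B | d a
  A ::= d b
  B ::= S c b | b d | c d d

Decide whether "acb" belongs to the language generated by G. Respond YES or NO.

CNF form of G:
  S -> T0 B | T0 T3 | T3 A | a
  A -> T0 T1
  B -> S X4 | T1 T0 | T2 X5
  T0 -> d
  T1 -> b
  T2 -> c
  T3 -> a
  X4 -> T2 T1
  X5 -> T0 T0

CYK fill:
  T[0,0] 'a' = {S,T3}  orig:{S}
  T[1,1] 'c' = {T2}  orig:{}
  T[2,2] 'b' = {T1}  orig:{}
  T[0,1] 'ac' = ∅
  T[1,2] 'cb' = {X4}  orig:{}
  T[0,2] 'acb' = {B}

S ∉ T[0,2] ⇒ NO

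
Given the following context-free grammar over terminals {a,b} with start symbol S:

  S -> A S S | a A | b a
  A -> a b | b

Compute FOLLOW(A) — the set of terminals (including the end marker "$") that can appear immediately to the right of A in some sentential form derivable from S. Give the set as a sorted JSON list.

Compute FIRST by fixpoint:
pass 1:
  A via A→a b: +{a}
  A via A→b: +{b}
  S via S→A S S: +{a,b}
  S: {a,b}  A: {a,b}
pass 2: done
  S: {a,b}  A: {a,b}

FOLLOW sets:
FOLLOW(S) := {$}
pass 1:
  S→A S S: FOLLOW(A) ⊇ FIRST(S) = {a,b}; new: +{a,b}
  S→A S S: FOLLOW(S) ⊇ FIRST(S) = {a,b}; new: +{a,b}
  S→a A: FOLLOW(A) ⊇ FOLLOW(S) ⊇ {$,a,b}; new: +{$}
  FOLLOW[S]={$,a,b}  FOLLOW[A]={$,a,b}
pass 2: (no change)
  FOLLOW[S]={$,a,b}  FOLLOW[A]={$,a,b}

FOLLOW(A) = ["$", "a", "b"]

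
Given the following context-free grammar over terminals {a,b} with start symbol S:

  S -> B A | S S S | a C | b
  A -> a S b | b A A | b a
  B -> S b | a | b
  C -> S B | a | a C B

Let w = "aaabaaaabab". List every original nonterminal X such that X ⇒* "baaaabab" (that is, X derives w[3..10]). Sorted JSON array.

Convert to CNF:
  S -> B A | S X5 | T0 C | b
  A -> T0 X2 | T1 T0 | T1 X3
  B -> S T1 | a | b
  C -> S B | T0 X4 | a
  T0 -> a
  T1 -> b
  X2 -> S T1
  X3 -> A A
  X4 -> C B
  X5 -> S S

CYK table (by increasing span) (cells [i..j] with 3 ≤ i ≤ j ≤ 10 only):
  cell(3,3) b: {B,S,T1}  orig:{B,S}
  cell(4,4) a: {B,C,T0}  orig:{B,C}
  cell(5,5) a: {B,C,T0}  orig:{B,C}
  cell(6,6) a: {B,C,T0}  orig:{B,C}
  cell(7,7) a: {B,C,T0}  orig:{B,C}
  cell(8,8) b: {B,S,T1}  orig:{B,S}
  cell(9,9) a: {B,C,T0}  orig:{B,C}
  cell(10,10) b: {B,S,T1}  orig:{B,S}
  cell(3,4) ba: {A,C}
  cell(4,5) aa: {S,X4}  orig:{S}
  cell(5,6) aa: {S,X4}  orig:{S}
  cell(6,7) aa: {S,X4}  orig:{S}
  cell(7,8) ab: {X4}  orig:{}
  cell(8,9) ba: {A,C}
  cell(9,10) ab: {X4}  orig:{}
  cell(3,5) baa: {X4,X5}  orig:{}
  cell(4,6) aaa: {C}
  cell(5,7) aaa: {C}
  cell(6,8) aab: {B,C,X2,X5}  orig:{B,C}
  cell(7,9) aba: {S}
  cell(8,10) bab: {X4}  orig:{}
  cell(3,6) baaa: ∅
  cell(4,7) aaaa: {S,X4,X5}  orig:{S}
  cell(5,8) aaab: {A,S,X4}  orig:{A,S}
  cell(6,9) aaba: {X4}  orig:{}
  cell(7,10) abab: {B,C,X2,X5}  orig:{B,C}
  cell(3,7) baaaa: {S,X5}  orig:{S}
  cell(4,8) aaaab: {B,C,S,X2,X5}  orig:{B,C,S}
  cell(5,9) aaaba: {C,X5}  orig:{C}
  cell(6,10) aabab: {A,S,X4}  orig:{A,S}
  cell(3,8) baaaab: {B,C,S,X2,X3,X5}  orig:{B,C,S}
  cell(4,9) aaaaba: {C,S,X4}  orig:{C,S}
  cell(5,10) aaabab: {C,S,X4}  orig:{C,S}
  cell(3,9) baaaaba: {C,X4,X5}  orig:{C}
  cell(4,10) aaaabab: {B,C,S,X2,X4,X5}  orig:{B,C,S}
  cell(3,10) baaaabab: {C,S,X4,X5}  orig:{C,S}

Original NTs in T[3,10] deriving "baaaabab": ["C", "S"]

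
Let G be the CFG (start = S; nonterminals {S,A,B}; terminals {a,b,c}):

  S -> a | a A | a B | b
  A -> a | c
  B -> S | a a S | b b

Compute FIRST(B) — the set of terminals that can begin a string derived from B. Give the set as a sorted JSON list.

FIRST sets, iterate to fixpoint:
round 1:
  A via A→a: +{a}
  A via A→c: +{c}
  B via B→a a S: +{a}
  B via B→b b: +{b}
  S via S→a: +{a}
  S via S→b: +{b}
  FIRST(S)={a,b}  FIRST(A)={a,c}  FIRST(B)={a,b}
round 2: (stable)
  FIRST(S)={a,b}  FIRST(A)={a,c}  FIRST(B)={a,b}

FIRST(B) = ["a", "b"]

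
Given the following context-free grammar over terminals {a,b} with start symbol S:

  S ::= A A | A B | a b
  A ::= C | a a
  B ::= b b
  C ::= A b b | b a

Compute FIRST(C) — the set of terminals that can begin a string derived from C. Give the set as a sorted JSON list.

FIRST iteration:
pass 1:
  A via A→a a: +{a}
  B via B→b b: +{b}
  C via C→A b b: +{a}
  C via C→b a: +{b}
  S via S→A A: +{a}
  FIRST[S]={a}  FIRST[A]={a}  FIRST[B]={b}  FIRST[C]={a,b}
pass 2:
  A via A→C: +{b}
  S via S→A A: +{b}
  FIRST[S]={a,b}  FIRST[A]={a,b}  FIRST[B]={b}  FIRST[C]={a,b}
pass 3: — fixpoint
  FIRST[S]={a,b}  FIRST[A]={a,b}  FIRST[B]={b}  FIRST[C]={a,b}

FIRST(C) = ["a", "b"]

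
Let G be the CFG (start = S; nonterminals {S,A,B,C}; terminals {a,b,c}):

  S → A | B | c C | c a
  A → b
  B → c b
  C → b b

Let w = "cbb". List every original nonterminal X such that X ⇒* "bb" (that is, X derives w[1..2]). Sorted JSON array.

Convert to CNF:
  S -> T0 C | T0 T1 | T0 T2 | b
  A -> b
  B -> T0 T1
  C -> T1 T1
  T0 -> c
  T1 -> b
  T2 -> a

CYK fill — only the sub-triangle for w[1..2]:
  cell(1,1) b: {A,S,T1}  orig:{A,S}
  cell(2,2) b: {A,S,T1}  orig:{A,S}
  cell(1,2) bb: {C}

Original NTs in T[1,2] deriving "bb": ["C"]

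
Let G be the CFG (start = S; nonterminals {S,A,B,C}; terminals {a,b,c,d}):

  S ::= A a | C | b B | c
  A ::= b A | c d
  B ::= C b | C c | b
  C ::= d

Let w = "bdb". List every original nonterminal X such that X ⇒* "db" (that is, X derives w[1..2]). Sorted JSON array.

CNF form of G:
  S -> A T3 | T0 B | c | d
  A -> T0 A | T1 T2
  B -> C T0 | C T1 | b
  C -> d
  T0 -> b
  T1 -> c
  T2 -> d
  T3 -> a

Fill CYK table bottom-up — only the sub-triangle for w[1..2]:
  [1..1]={C,S,T2}  "d"  orig:{C,S}
  [2..2]={B,T0}  "b"  orig:{B}
  [1..2]={B}  "db"

Original NTs in T[1,2] deriving "db": ["B"]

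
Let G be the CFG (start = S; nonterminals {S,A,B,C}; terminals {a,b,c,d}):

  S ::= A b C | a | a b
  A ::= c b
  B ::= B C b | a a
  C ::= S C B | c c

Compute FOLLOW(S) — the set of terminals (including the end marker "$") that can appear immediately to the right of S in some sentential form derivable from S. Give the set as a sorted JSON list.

Compute FIRST by fixpoint:
pass 1:
  A via A→c b: +{c}
  B via B→a a: +{a}
  C via C→c c: +{c}
  S via S→A b C: +{c}
  S via S→a: +{a}
  FIRST[S]={a,c}  FIRST[A]={c}  FIRST[B]={a}  FIRST[C]={c}
pass 2:
  C via C→S C B: +{a}
  FIRST[S]={a,c}  FIRST[A]={c}  FIRST[B]={a}  FIRST[C]={a,c}
pass 3: (no change)
  FIRST[S]={a,c}  FIRST[A]={c}  FIRST[B]={a}  FIRST[C]={a,c}

Compute FOLLOW by fixpoint:
initialize: $ ∈ FOLLOW(S)
iter 1:
  B→B C b: FOLLOW(B) ⊇ FIRST(C) = {a,c}; new: +{a,c}
  B→B C b: FOLLOW(C) ⊇ FIRST(b) = {b}; new: +{b}
  C→S C B: FOLLOW(S) ⊇ FIRST(C) = {a,c}; new: +{a,c}
  C→S C B: FOLLOW(C) ⊇ FIRST(B) = {a}; new: +{a}
  C→S C B: FOLLOW(B) ⊇ FOLLOW(C) ⊇ {a,b}; new: +{b}
  S→A b C: FOLLOW(A) ⊇ FIRST(b) = {b}; new: +{b}
  S→A b C: FOLLOW(C) ⊇ FOLLOW(S) ⊇ {$,a,c}; new: +{$,c}
  FOLLOW[S]={$,a,c}  FOLLOW[A]={b}  FOLLOW[B]={a,b,c}  FOLLOW[C]={$,a,b,c}
iter 2:
  C→S C B: FOLLOW(B) ⊇ FOLLOW(C) ⊇ {$,a,b,c}; new: +{$}
  FOLLOW[S]={$,a,c}  FOLLOW[A]={b}  FOLLOW[B]={$,a,b,c}  FOLLOW[C]={$,a,b,c}
iter 3: — fixpoint
  FOLLOW[S]={$,a,c}  FOLLOW[A]={b}  FOLLOW[B]={$,a,b,c}  FOLLOW[C]={$,a,b,c}

FOLLOW(S) = ["$", "a", "c"]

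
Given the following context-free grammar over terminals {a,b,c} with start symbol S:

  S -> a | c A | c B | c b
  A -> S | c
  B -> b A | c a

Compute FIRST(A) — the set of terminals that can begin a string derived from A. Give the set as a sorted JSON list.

FIRST sets, iterate to fixpoint:
[1]
  A via A→c: +{c}
  B via B→b A: +{b}
  B via B→c a: +{c}
  S via S→a: +{a}
  S via S→c A: +{c}
  FIRST[S]={a,c}  FIRST[A]={c}  FIRST[B]={b,c}
[2]
  A via A→S: +{a}
  FIRST[S]={a,c}  FIRST[A]={a,c}  FIRST[B]={b,c}
[3] — fixpoint
  FIRST[S]={a,c}  FIRST[A]={a,c}  FIRST[B]={b,c}

FIRST(A) = ["a", "c"]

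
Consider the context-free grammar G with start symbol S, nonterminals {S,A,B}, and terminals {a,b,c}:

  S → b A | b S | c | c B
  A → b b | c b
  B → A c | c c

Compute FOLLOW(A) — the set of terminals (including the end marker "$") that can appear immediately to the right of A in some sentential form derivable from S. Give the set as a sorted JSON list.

FIRST sets, iterate to fixpoint:
pass 1:
  A via A→b b: +{b}
  A via A→c b: +{c}
  B via B→A c: +{b,c}
  S via S→b A: +{b}
  S via S→c: +{c}
  S: {b,c}  A: {b,c}  B: {b,c}
pass 2: — fixpoint
  S: {b,c}  A: {b,c}  B: {b,c}

FOLLOW iteration:
initialize: $ ∈ FOLLOW(S)
[1]
  B→A c: FOLLOW(A) ⊇ FIRST(c) = {c}; new: +{c}
  S→b A: FOLLOW(A) ⊇ FOLLOW(S) ⊇ {$}; new: +{$}
  S→c B: FOLLOW(B) ⊇ FOLLOW(S) ⊇ {$}; new: +{$}
  FOLLOW(S)={$}  FOLLOW(A)={$,c}  FOLLOW(B)={$}
[2] (no change)
  FOLLOW(S)={$}  FOLLOW(A)={$,c}  FOLLOW(B)={$}

FOLLOW(A) = ["$", "c"]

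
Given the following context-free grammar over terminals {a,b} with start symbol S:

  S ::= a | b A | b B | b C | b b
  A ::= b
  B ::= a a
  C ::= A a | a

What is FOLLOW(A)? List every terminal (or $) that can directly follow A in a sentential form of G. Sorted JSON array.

Compute FIRST by fixpoint:
pass 1:
  A via A→b: +{b}
  B via B→a a: +{a}
  C via C→A a: +{b}
  C via C→a: +{a}
  S via S→a: +{a}
  S via S→b A: +{b}
  S: {a,b}  A: {b}  B: {a}  C: {a,b}
pass 2: — fixpoint
  S: {a,b}  A: {b}  B: {a}  C: {a,b}

Compute FOLLOW by fixpoint:
seed FOLLOW(S) with $
iter 1:
  C→A a: FOLLOW(A) ⊇ FIRST(a) = {a}; new: +{a}
  S→b A: FOLLOW(A) ⊇ FOLLOW(S) ⊇ {$}; new: +{$}
  S→b B: FOLLOW(B) ⊇ FOLLOW(S) ⊇ {$}; new: +{$}
  S→b C: FOLLOW(C) ⊇ FOLLOW(S) ⊇ {$}; new: +{$}
  FOLLOW[S]={$}  FOLLOW[A]={$,a}  FOLLOW[B]={$}  FOLLOW[C]={$}
iter 2: done
  FOLLOW[S]={$}  FOLLOW[A]={$,a}  FOLLOW[B]={$}  FOLLOW[C]={$}

FOLLOW(A) = ["$", "a"]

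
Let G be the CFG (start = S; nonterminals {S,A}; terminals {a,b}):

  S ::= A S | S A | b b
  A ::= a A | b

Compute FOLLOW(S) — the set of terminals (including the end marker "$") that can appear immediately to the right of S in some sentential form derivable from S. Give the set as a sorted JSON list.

FIRST iteration:
pass 1:
  A via A→a A: +{a}
  A via A→b: +{b}
  S via S→A S: +{a,b}
  FIRST[S]={a,b}  FIRST[A]={a,b}
pass 2: — fixpoint
  FIRST[S]={a,b}  FIRST[A]={a,b}

Compute FOLLOW by fixpoint:
seed FOLLOW(S) with $
[1]
  S→A S: FOLLOW(A) ⊇ FIRST(S) = {a,b}; new: +{a,b}
  S→S A: FOLLOW(S) ⊇ FIRST(A) = {a,b}; new: +{a,b}
  S→S A: FOLLOW(A) ⊇ FOLLOW(S) ⊇ {$,a,b}; new: +{$}
  S: {$,a,b}  A: {$,a,b}
[2] — fixpoint
  S: {$,a,b}  A: {$,a,b}

FOLLOW(S) = ["$", "a", "b"]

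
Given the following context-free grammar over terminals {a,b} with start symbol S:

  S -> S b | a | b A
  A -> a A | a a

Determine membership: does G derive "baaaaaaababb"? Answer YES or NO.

Convert to CNF:
  S -> S T1 | T1 A | a
  A -> T0 A | T0 T0
  T0 -> a
  T1 -> b

CYK fill:
  T[0,0] 'b' = {T1}  orig:{}
  T[1,1] 'a' = {S,T0}  orig:{S}
  T[2,2] 'a' = {S,T0}  orig:{S}
  T[3,3] 'a' = {S,T0}  orig:{S}
  T[4,4] 'a' = {S,T0}  orig:{S}
  T[5,5] 'a' = {S,T0}  orig:{S}
  T[6,6] 'a' = {S,T0}  orig:{S}
  T[7,7] 'a' = {S,T0}  orig:{S}
  T[8,8] 'b' = {T1}  orig:{}
  T[9,9] 'a' = {S,T0}  orig:{S}
  T[10,10] 'b' = {T1}  orig:{}
  T[11,11] 'b' = {T1}  orig:{}
  T[0,1] 'ba' = ∅
  T[1,2] 'aa' = {A}
  T[2,3] 'aa' = {A}
  T[3,4] 'aa' = {A}
  T[4,5] 'aa' = {A}
  T[5,6] 'aa' = {A}
  T[6,7] 'aa' = {A}
  T[7,8] 'ab' = {S}
  T[8,9] 'ba' = ∅
  T[9,10] 'ab' = {S}
  T[10,11] 'bb' = ∅
  T[0,2] 'baa' = {S}
  T[1,3] 'aaa' = {A}
  T[2,4] 'aaa' = {A}
  T[3,5] 'aaa' = {A}
  T[4,6] 'aaa' = {A}
  T[5,7] 'aaa' = {A}
  T[6,8] 'aab' = ∅
  T[7,9] 'aba' = ∅
  T[8,10] 'bab' = ∅
  T[9,11] 'abb' = {S}
  T[0,3] 'baaa' = {S}
  T[1,4] 'aaaa' = {A}
  T[2,5] 'aaaa' = {A}
  T[3,6] 'aaaa' = {A}
  T[4,7] 'aaaa' = {A}
  T[5,8] 'aaab' = ∅
  T[6,9] 'aaba' = ∅
  T[7,10] 'abab' = ∅
  T[8,11] 'babb' = ∅
  T[0,4] 'baaaa' = {S}
  T[1,5] 'aaaaa' = {A}
  T[2,6] 'aaaaa' = {A}
  T[3,7] 'aaaaa' = {A}
  T[4,8] 'aaaab' = ∅
  T[5,9] 'aaaba' = ∅
  T[6,10] 'aabab' = ∅
  T[7,11] 'ababb' = ∅
  T[0,5] 'baaaaa' = {S}
  T[1,6] 'aaaaaa' = {A}
  T[2,7] 'aaaaaa' = {A}
  T[3,8] 'aaaaab' = ∅
  T[4,9] 'aaaaba' = ∅
  T[5,10] 'aaabab' = ∅
  T[6,11] 'aababb' = ∅
  T[0,6] 'baaaaaa' = {S}
  T[1,7] 'aaaaaaa' = {A}
  T[2,8] 'aaaaaab' = ∅
  T[3,9] 'aaaaaba' = ∅
  T[4,10] 'aaaabab' = ∅
  T[5,11] 'aaababb' = ∅
  T[0,7] 'baaaaaaa' = {S}
  T[1,8] 'aaaaaaab' = ∅
  T[2,9] 'aaaaaaba' = ∅
  T[3,10] 'aaaaabab' = ∅
  T[4,11] 'aaaababb' = ∅
  T[0,8] 'baaaaaaab' = {S}
  T[1,9] 'aaaaaaaba' = ∅
  T[2,10] 'aaaaaabab' = ∅
  T[3,11] 'aaaaababb' = ∅
  T[0,9] 'baaaaaaaba' = ∅
  T[1,10] 'aaaaaaabab' = ∅
  T[2,11] 'aaaaaababb' = ∅
  T[0,10] 'baaaaaaabab' = ∅
  T[1,11] 'aaaaaaababb' = ∅
  T[0,11] 'baaaaaaababb' = ∅

S ∉ T[0,11] ⇒ NO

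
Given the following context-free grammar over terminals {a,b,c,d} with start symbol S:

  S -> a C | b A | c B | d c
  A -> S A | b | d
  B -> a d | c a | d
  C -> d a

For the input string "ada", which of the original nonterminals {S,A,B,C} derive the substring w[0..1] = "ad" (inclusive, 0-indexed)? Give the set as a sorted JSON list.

Convert to CNF:
  S -> T0 C | T1 T2 | T2 B | T3 A
  A -> S A | b | d
  B -> T0 T1 | T2 T0 | d
  C -> T1 T0
  T0 -> a
  T1 -> d
  T2 -> c
  T3 -> b

CYK fill (cells [i..j] with 0 ≤ i ≤ j ≤ 1 only):
  cell(0,0) a: {T0}  orig:{}
  cell(1,1) d: {A,B,T1}  orig:{A,B}
  cell(0,1) ad: {B}

Original NTs in T[0,1] deriving "ad": ["B"]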